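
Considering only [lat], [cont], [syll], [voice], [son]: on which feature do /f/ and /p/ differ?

[continuant]

/f/ (voiceless labiodental fricative) and /p/ (voiceless bilabial stop) agree on [−lateral], [−syllabic], [−voice], [−sonorant]. They differ on [continuant] (/f/ [+], /p/ [−]).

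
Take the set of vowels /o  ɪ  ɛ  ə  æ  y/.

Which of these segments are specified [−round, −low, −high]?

ɛ, ə

Eliminate segments failing any feature: /o, y/ are [+round]; /ɪ/ is [+high]; /æ/ is [+low]. The remaining /ɛ, ə/ satisfy [−round], [−low], [−high].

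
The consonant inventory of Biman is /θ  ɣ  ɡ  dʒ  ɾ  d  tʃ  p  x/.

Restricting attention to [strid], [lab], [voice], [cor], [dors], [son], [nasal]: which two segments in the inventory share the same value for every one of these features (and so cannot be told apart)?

ɡ, ɣ

On the given features, /ɡ/ and /ɣ/ have an identical profile: [−strident], [−labial], [+voice], [−coronal], [+dorsal], [−sonorant], [−nasal]. No other two segments in the inventory coincide on all 7 features. (They do differ in [continuant], which is not among the given features.)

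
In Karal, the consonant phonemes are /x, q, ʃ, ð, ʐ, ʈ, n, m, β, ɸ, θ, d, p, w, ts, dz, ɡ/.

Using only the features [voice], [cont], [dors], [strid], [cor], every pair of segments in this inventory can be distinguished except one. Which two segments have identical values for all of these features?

Both /n/ and /d/ are [+voice], [−continuant], [−dorsal], [−strident], [+coronal]. Since the list omits [sonorant] and [nasal] — which do distinguish the alveolar nasal from the voiced alveolar stop — this pair collapses; all other pairs remain distinct.

n, d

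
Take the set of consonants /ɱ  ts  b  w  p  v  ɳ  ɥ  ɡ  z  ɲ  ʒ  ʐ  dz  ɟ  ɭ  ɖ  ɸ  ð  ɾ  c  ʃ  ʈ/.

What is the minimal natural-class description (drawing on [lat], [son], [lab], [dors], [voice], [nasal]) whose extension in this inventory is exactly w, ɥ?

Every target segment is [+labial], [+dorsal]; each remaining inventory member fails at least one of these. Each conjunct is needed — [+dorsal] alone would also admit /ɡ, ɲ, ɟ, c/; [+labial] alone would also admit /ɱ, b, p, v, …/ — and no other single listed feature has exactly this extension, so two is the minimum.

[+lab, +dors]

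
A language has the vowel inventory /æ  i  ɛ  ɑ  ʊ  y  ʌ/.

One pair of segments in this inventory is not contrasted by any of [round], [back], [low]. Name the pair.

i, ɛ

On the given features, /i/ and /ɛ/ have an identical profile: [-round], [-back], [-low]. No other two segments in the inventory coincide on all 3 features. (They do differ in [high] and [tense], which are not among the given features.)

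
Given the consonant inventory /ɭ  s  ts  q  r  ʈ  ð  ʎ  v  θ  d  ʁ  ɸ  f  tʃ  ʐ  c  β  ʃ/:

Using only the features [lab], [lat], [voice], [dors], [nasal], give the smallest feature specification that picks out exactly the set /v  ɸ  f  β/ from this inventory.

/v, ɸ, f, β/ are exactly the [+labial] segments in the inventory, so a single feature suffices.

[+lab]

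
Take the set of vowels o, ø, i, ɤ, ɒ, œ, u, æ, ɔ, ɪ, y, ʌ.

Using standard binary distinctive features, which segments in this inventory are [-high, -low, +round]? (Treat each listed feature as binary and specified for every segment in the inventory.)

o, ø, œ, ɔ

Eliminate segments failing any feature: /i, u, ɪ, y/ are [+high]; /ɤ, ʌ/ are [-round]; /ɒ, æ/ are [+low]. The remaining /o, ø, œ, ɔ/ satisfy [-high], [-low], [+round].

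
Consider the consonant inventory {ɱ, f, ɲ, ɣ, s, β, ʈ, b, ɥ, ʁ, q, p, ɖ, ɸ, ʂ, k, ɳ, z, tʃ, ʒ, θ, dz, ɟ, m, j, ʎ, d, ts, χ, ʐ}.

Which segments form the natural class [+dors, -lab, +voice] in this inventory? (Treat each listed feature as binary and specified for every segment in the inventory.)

Checking each segment against [+dorsal], [-labial], [+voice]: /ɲ/ (palatal nasal), /ɣ/ (voiced velar fricative), /ʁ/ (voiced uvular fricative), /ɟ/ (voiced palatal stop), /j/ (palatal glide), /ʎ/ (palatal lateral approximant) satisfy every feature; every other segment in the inventory fails at least one.

ɲ, ɣ, ʁ, ɟ, j, ʎ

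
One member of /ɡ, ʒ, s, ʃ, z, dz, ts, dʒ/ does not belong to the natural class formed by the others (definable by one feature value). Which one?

[strident] (equivalently [coronal], [dorsal]) groups all but one: /dz, ʃ, ʒ, dʒ, ts, s, z/ share [+strident] while /ɡ/ (voiced velar stop) alone is [−strident]. Removing any other segment would not leave a single-feature class that excludes it.

ɡ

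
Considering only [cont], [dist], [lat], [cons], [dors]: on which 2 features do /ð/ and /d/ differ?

/ð/ (voiced dental fricative) and /d/ (voiced alveolar stop) agree on [-lateral], [+consonantal], [-dorsal]. They differ on [continuant] (/ð/ [+], /d/ [-]), [distributed] (/ð/ [+], /d/ [-]).

[continuant], [distributed]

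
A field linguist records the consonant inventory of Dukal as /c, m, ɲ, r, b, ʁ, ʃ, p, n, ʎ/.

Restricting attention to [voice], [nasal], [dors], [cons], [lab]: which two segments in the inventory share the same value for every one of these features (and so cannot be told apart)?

/ʁ/ (voiced uvular fricative) and /ʎ/ (palatal lateral approximant) are both [+voice], [−nasal], [+dorsal], [+consonantal], [−labial], so none of the listed features separates them. (They do differ in [lateral], [high] and [back], which are not among the given features.) Every other pair in the inventory differs on at least one listed feature.

ʁ, ʎ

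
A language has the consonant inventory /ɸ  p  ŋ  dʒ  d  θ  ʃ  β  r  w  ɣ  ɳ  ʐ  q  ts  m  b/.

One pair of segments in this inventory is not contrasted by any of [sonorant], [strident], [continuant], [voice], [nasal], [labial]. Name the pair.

On the given features, /ɳ/ and /ŋ/ have an identical profile: [+sonorant], [−strident], [−continuant], [+voice], [+nasal], [−labial]. No other two segments in the inventory coincide on all 6 features. (They do differ in [coronal] and [dorsal], which are not among the given features.)

ɳ, ŋ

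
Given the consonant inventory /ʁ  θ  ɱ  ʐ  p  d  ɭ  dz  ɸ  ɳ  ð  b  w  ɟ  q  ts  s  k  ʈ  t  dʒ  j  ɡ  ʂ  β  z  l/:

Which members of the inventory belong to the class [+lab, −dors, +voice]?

Checking each segment against [+labial], [−dorsal], [+voice]: /ɱ/ (labiodental nasal), /b/ (voiced bilabial stop), /β/ (voiced bilabial fricative) satisfy every feature; every other segment in the inventory fails at least one.

ɱ, b, β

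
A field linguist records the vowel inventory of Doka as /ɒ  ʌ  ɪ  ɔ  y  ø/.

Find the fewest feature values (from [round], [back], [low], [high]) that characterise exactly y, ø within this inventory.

Every target segment is [−back], [+round]; each remaining inventory member fails at least one of these. Each conjunct is needed — [+round] alone would also admit /ɒ, ɔ/; [−back] alone would also admit /ɪ/ — and no other single listed feature has exactly this extension, so two is the minimum.

[−back, +round]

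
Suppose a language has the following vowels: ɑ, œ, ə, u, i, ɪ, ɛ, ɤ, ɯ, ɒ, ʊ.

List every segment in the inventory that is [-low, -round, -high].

ə, ɛ, ɤ

Eliminate segments failing any feature: /ɑ, ɒ/ are [+low]; /œ, u, ʊ/ are [+round]; /i, ɪ, ɯ/ are [+high]. The remaining /ə, ɛ, ɤ/ satisfy [-low], [-round], [-high].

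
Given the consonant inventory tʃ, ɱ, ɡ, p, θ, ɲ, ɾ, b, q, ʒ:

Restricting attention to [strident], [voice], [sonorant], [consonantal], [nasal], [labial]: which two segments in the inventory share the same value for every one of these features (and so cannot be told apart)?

/q/ (voiceless uvular stop) and /θ/ (voiceless dental fricative) are both [−strident], [−voice], [−sonorant], [+consonantal], [−nasal], [−labial], so none of the listed features separates them. (They do differ in [continuant], [coronal] and [dorsal], which are not among the given features.) Every other pair in the inventory differs on at least one listed feature.

q, θ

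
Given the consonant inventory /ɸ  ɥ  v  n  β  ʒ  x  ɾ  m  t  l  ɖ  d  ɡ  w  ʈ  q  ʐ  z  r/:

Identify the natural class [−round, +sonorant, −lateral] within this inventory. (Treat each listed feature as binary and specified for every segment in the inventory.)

n, ɾ, m, r

First, the [−round] segments are /ɸ, v, n, β, ʒ, x, ɾ, m, t, l, ɖ, d, ɡ, ʈ, q, ʐ, z, r/.
Among these, [+sonorant] gives /n, ɾ, m, l, r/.
Within that set, [−lateral] leaves /n, ɾ, m, r/.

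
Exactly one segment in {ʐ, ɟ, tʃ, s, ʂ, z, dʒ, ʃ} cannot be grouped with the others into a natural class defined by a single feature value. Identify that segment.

ɟ

/z, dʒ, ʐ, s, tʃ, ʃ, ʂ/ are all [+strident], but /ɟ/ (voiced palatal stop) is [-strident]. No other single segment can be removed to leave a set sharing one feature value that the removed segment lacks, so /ɟ/ is the odd one out.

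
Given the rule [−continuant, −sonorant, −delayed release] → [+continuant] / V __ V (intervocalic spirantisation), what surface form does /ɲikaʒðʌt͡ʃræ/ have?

[ɲixaʒðʌt͡ʃræ]

/k/ satisfies [−continuant, −sonorant, −delayed release] and sits in V __ V. The [+continuant] counterpart of the voiceless velar stop is /x/. Other segments in /ɲikaʒðʌt͡ʃræ/ either fail the structural description or are not in the environment, so the surface form is [ɲixaʒðʌt͡ʃræ].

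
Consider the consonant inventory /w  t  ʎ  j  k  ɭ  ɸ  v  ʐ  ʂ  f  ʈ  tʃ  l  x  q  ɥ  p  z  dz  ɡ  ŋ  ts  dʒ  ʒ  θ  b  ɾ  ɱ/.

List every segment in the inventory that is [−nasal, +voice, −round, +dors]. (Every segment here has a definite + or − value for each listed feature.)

Eliminate segments failing any feature: /w, ɥ/ are [+round]; /t, k, ɸ, ʂ, f, ʈ, tʃ, x, q, p, ts, θ/ are [−voice]; /ɭ, v, ʐ, l, z, dz, dʒ, ʒ, b, ɾ/ are [−dorsal]; /ŋ, ɱ/ are [+nasal]. The remaining /ʎ, j, ɡ/ satisfy [−nasal], [+voice], [−round], [+dorsal].

ʎ, j, ɡ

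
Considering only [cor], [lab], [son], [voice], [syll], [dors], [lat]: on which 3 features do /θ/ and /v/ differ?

/θ/ is the voiceless dental fricative and /v/ is the voiced labiodental fricative. Both are [−sonorant], [−syllabic], [−dorsal], [−lateral]. /θ/ is [−voice] while /v/ is [+voice]; /θ/ is [−labial] while /v/ is [+labial]; /θ/ is [+coronal] while /v/ is [−coronal], so the distinguishing features are [voice], [labial], [coronal].

[voice], [labial], [coronal]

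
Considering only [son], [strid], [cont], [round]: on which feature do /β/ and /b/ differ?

/β/ is the voiced bilabial fricative and /b/ is the voiced bilabial stop. Both are [-sonorant], [-strident], [-round]. /β/ is [+continuant] while /b/ is [-continuant], so the distinguishing feature is [continuant].

[continuant]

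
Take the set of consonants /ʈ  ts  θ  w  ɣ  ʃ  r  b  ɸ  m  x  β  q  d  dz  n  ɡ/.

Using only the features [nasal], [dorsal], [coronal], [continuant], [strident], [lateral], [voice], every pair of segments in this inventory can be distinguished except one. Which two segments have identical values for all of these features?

w, ɣ

On the given features, /w/ and /ɣ/ have an identical profile: [−nasal], [+dorsal], [−coronal], [+continuant], [−strident], [−lateral], [+voice]. No other two segments in the inventory coincide on all 7 features. (They do differ in [sonorant], [labial] and [round], which are not among the given features.)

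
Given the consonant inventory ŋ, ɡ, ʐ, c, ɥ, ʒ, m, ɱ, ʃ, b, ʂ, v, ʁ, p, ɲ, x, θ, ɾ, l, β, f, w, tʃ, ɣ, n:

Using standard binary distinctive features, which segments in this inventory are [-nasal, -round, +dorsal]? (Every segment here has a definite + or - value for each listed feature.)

ɡ, c, ʁ, x, ɣ

Eliminate segments failing any feature: /ŋ, m, ɱ, ɲ, n/ are [+nasal]; /ʐ, ʒ, ʃ, b, ʂ, v, p, θ, ɾ, l, β, f, tʃ/ are [-dorsal]; /ɥ, w/ are [+round]. The remaining /ɡ, c, ʁ, x, ɣ/ satisfy [-nasal], [-round], [+dorsal].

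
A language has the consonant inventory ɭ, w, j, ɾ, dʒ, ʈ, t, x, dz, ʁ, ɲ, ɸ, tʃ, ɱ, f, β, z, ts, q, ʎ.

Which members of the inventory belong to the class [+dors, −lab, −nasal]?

Eliminate segments failing any feature: /ɭ, ɾ, dʒ, ʈ, t, dz, ɸ, tʃ, ɱ, f, β, z, ts/ are [−dorsal]; /w/ is [+labial]; /ɲ/ is [+nasal]. The remaining /j, x, ʁ, q, ʎ/ satisfy [+dorsal], [−labial], [−nasal].

j, x, ʁ, q, ʎ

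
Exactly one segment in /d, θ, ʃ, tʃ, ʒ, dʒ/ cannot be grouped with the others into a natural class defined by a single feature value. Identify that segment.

/dʒ, ʒ, ʃ, θ, tʃ/ are all [+distributed], but /d/ (voiced alveolar stop) is [−distributed]. No other single segment can be removed to leave a set sharing one feature value that the removed segment lacks, so /d/ is the odd one out.

d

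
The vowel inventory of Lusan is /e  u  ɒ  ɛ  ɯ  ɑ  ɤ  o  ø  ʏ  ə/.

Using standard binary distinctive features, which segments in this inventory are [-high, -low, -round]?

e, ɛ, ɤ, ə

Among the inventory, the [-high] segments are /e, ɒ, ɛ, ɑ, ɤ, o, ø, ə/.
Of those, [-low] gives /e, ɛ, ɤ, o, ø, ə/.
Within that set, [-round] leaves /e, ɛ, ɤ, ə/.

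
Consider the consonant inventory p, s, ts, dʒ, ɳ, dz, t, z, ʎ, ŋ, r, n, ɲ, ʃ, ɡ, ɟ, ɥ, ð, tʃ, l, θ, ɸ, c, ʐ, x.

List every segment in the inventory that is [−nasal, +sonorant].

ʎ, r, ɥ, l

Checking each segment against [−nasal], [+sonorant]: /ʎ/ (palatal lateral approximant), /r/ (alveolar trill), /ɥ/ (labial-palatal glide), /l/ (alveolar lateral approximant) satisfy every feature; every other segment in the inventory fails at least one.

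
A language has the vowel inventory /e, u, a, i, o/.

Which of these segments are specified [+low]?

a

The feature [low] marks segments produced with the tongue body lowered. In this inventory /a/ has that property, so it is [+low]; /e, u, i, o/ are [−low].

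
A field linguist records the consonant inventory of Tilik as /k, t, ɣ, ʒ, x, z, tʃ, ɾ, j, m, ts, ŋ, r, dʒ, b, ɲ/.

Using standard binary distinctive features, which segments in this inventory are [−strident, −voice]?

k, t, x

First, the [−strident] segments are /k, t, ɣ, x, ɾ, j, m, ŋ, r, b, ɲ/.
Of those, [−voice] leaves /k, t, x/.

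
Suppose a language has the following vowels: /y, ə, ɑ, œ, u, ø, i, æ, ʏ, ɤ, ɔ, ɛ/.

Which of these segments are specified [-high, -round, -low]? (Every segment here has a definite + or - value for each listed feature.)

ə, ɤ, ɛ

Checking each segment against [-high], [-round], [-low]: /ə/ (mid central vowel (schwa)), /ɤ/ (mid back unrounded tense vowel), /ɛ/ (mid front unrounded lax vowel) satisfy every feature; every other segment in the inventory fails at least one.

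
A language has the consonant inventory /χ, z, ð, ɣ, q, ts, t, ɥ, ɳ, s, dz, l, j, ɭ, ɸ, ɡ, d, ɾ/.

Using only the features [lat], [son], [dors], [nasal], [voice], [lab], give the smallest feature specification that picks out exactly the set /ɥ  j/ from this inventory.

[+son, +dors]

Every target segment is [+sonorant], [+dorsal]; each remaining inventory member fails at least one of these. Each conjunct is needed — [+dorsal] alone would also admit /χ, ɣ, q, ɡ/; [+sonorant] alone would also admit /ɳ, l, ɭ, ɾ/ — and no other single listed feature has exactly this extension, so two is the minimum.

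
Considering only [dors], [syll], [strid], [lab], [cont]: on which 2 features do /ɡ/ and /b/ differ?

[labial], [dorsal]

/ɡ/ is the voiced velar stop and /b/ is the voiced bilabial stop. Both are [−syllabic], [−strident], [−continuant]. /ɡ/ is [−labial] while /b/ is [+labial]; /ɡ/ is [+dorsal] while /b/ is [−dorsal], so the distinguishing features are [labial], [dorsal].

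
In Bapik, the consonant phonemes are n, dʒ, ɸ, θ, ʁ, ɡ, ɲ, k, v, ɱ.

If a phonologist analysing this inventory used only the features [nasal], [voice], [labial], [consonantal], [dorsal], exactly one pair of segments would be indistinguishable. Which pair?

/ʁ/ (voiced uvular fricative) and /ɡ/ (voiced velar stop) are both [−nasal], [+voice], [−labial], [+consonantal], [+dorsal], so none of the listed features separates them. (They do differ in [continuant] and [high], which are not among the given features.) Every other pair in the inventory differs on at least one listed feature.

ʁ, ɡ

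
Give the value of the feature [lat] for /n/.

/n/ is the alveolar nasal. The feature [lateral] marks segments produced with airflow around the side(s) of the tongue; /n/ lacks this property, so it is [−lateral].

[−lateral]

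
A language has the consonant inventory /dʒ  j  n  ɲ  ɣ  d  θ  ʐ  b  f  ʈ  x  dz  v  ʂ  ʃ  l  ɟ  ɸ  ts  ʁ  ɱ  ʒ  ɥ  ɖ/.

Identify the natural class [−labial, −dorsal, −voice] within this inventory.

θ, ʈ, ʂ, ʃ, ts

Eliminate segments failing any feature: /dʒ, n, d, ʐ, dz, l, ʒ, ɖ/ are [+voice]; /j, ɲ, ɣ, x, ɟ, ʁ/ are [+dorsal]; /b, f, v, ɸ, ɱ, ɥ/ are [+labial]. The remaining /θ, ʈ, ʂ, ʃ, ts/ satisfy [−labial], [−dorsal], [−voice].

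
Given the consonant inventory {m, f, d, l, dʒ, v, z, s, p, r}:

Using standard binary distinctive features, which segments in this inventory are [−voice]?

f, s, p

The feature [voice] marks segments produced with vocal-fold vibration. In this inventory /f, s, p/ lack that property, so they are [−voice]; /m, d, l, dʒ, v, z, r/ are [+voice].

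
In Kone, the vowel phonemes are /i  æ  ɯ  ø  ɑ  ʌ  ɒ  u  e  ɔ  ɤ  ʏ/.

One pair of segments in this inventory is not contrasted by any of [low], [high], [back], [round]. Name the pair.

/ʌ/ (mid back unrounded lax vowel) and /ɤ/ (mid back unrounded tense vowel) are both [-low], [-high], [+back], [-round], so none of the listed features separates them. (They do differ in [tense], which is not among the given features.) Every other pair in the inventory differs on at least one listed feature.

ʌ, ɤ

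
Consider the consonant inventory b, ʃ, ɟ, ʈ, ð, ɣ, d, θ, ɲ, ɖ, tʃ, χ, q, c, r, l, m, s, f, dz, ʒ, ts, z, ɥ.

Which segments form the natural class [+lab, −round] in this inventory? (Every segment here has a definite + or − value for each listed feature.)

b, m, f

Eliminate segments failing any feature: /ʃ, ɟ, ʈ, ð, ɣ, d, θ, ɲ, ɖ, tʃ, χ, q, c, r, l, s, dz, ʒ, ts, z/ are [−labial]; /ɥ/ is [+round]. The remaining /b, m, f/ satisfy [+labial], [−round].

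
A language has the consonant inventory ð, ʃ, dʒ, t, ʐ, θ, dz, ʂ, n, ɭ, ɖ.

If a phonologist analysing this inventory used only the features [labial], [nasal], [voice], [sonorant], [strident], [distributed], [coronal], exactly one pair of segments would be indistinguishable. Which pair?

Both /dz/ and /ʐ/ are [−labial], [−nasal], [+voice], [−sonorant], [+strident], [−distributed], [+coronal]. Since the list omits [continuant] and [anterior] — which do distinguish the voiced alveolar affricate from the voiced retroflex fricative — this pair collapses; all other pairs remain distinct.

dz, ʐ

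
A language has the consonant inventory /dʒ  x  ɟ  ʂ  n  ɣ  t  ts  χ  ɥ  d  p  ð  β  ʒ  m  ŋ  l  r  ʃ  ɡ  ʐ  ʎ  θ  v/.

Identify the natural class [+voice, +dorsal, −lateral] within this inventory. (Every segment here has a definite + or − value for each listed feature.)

Eliminate segments failing any feature: /dʒ, n, d, ð, β, ʒ, m, l, r, ʐ, v/ are [−dorsal]; /x, ʂ, t, ts, χ, p, ʃ, θ/ are [−voice]; /ʎ/ is [+lateral]. The remaining /ɟ, ɣ, ɥ, ŋ, ɡ/ satisfy [+voice], [+dorsal], [−lateral].

ɟ, ɣ, ɥ, ŋ, ɡ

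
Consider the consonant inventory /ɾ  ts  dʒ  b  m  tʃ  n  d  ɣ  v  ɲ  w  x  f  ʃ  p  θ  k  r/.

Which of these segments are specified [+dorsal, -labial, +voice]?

Eliminate segments failing any feature: /ɾ, ts, dʒ, b, m, tʃ, n, d, v, f, ʃ, p, θ, r/ are [-dorsal]; /w/ is [+labial]; /x, k/ are [-voice]. The remaining /ɣ, ɲ/ satisfy [+dorsal], [-labial], [+voice].

ɣ, ɲ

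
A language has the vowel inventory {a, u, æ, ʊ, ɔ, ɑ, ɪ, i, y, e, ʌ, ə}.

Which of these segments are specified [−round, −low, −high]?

e, ʌ, ə

The [−round] segments are /a, æ, ɑ, ɪ, i, e, ʌ, ə/.
Within that set, [−low] gives /ɪ, i, e, ʌ, ə/.
Intersecting with [−high] leaves /e, ʌ, ə/.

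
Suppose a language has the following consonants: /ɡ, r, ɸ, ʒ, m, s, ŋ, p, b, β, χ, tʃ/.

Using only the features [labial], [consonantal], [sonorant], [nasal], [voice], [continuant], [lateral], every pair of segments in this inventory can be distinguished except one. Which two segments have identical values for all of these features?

Both /χ/ and /s/ are [−labial], [+consonantal], [−sonorant], [−nasal], [−voice], [+continuant], [−lateral]. Since the list omits [coronal] and [dorsal] — which do distinguish the voiceless uvular fricative from the voiceless alveolar fricative — this pair collapses; all other pairs remain distinct.

χ, s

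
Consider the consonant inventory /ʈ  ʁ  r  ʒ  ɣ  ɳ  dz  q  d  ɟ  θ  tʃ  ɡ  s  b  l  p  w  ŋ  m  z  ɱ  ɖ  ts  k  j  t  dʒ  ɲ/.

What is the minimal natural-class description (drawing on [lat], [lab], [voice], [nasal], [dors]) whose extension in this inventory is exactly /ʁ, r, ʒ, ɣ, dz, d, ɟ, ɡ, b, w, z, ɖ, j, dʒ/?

[+voice, -nasal, -lat]

/ʁ, r, ʒ, ɣ, dz, d, ɟ, ɡ, b, w, z, ɖ, j, dʒ/ are all [+voice], [-nasal], [-lateral], and no other segment in the inventory matches all three values. Dropping any one of them over-generates: [-nasal, -lateral] alone would also admit /ʈ, q, θ, tʃ, …/; [+voice, -lateral] alone would also admit /ɳ, ŋ, m, ɱ, …/; [+voice, -nasal] alone would also admit /l/. No other combination of two listed features picks out exactly this set either, so fewer than three features will not do.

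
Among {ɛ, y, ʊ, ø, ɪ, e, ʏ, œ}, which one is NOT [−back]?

ʊ

Every segment except /ʊ/ is [−back]. /ʊ/ (high back rounded lax vowel) is [+back], so it is the exception.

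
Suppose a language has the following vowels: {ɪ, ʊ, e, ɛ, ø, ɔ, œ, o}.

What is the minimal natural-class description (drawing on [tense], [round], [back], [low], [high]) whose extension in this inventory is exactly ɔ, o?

Every target segment is [−high], [+back]; each remaining inventory member fails at least one of these. Each conjunct is needed — [+back] alone would also admit /ʊ/; [−high] alone would also admit /e, ɛ, ø, œ/ — and no other single listed feature has exactly this extension, so two is the minimum.

[−high, +back]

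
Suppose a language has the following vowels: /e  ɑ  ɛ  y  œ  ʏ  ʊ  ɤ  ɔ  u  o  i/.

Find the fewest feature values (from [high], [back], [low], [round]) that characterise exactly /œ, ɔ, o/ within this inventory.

[-high, +round]

Every target segment is [-high], [+round]; each remaining inventory member fails at least one of these. Each conjunct is needed — [+round] alone would also admit /y, ʏ, ʊ, u/; [-high] alone would also admit /e, ɑ, ɛ, ɤ/ — and no other single listed feature has exactly this extension, so two is the minimum.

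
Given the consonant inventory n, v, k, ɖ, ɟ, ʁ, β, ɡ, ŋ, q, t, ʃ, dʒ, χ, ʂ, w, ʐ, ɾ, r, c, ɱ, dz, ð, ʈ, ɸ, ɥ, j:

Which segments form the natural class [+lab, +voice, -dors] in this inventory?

v, β, ɱ

First, the [+labial] segments are /v, β, w, ɱ, ɸ, ɥ/.
Intersecting with [+voice] gives /v, β, w, ɱ, ɥ/.
Of those, [-dorsal] leaves /v, β, ɱ/.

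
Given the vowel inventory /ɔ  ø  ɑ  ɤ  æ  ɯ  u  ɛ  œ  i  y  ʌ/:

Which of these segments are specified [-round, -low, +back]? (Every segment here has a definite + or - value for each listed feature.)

ɤ, ɯ, ʌ

Among the inventory, the [-round] segments are /ɑ, ɤ, æ, ɯ, ɛ, i, ʌ/.
Within that set, [-low] gives /ɤ, ɯ, ɛ, i, ʌ/.
Within that set, [+back] leaves /ɤ, ɯ, ʌ/.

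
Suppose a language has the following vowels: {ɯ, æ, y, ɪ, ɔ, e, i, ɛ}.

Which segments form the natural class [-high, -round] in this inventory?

æ, e, ɛ

Checking each segment against [-high], [-round]: /æ/ (low front unrounded vowel), /e/ (mid front unrounded tense vowel), /ɛ/ (mid front unrounded lax vowel) satisfy every feature; every other segment in the inventory fails at least one.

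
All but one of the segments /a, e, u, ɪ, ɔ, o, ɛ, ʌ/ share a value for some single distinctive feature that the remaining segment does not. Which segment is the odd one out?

/ʌ, u, ɔ, o, e, ɛ, ɪ/ are all [-low], but /a/ (low unrounded vowel) is [+low]. No other single segment can be removed to leave a set sharing one feature value that the removed segment lacks, so /a/ is the odd one out.

a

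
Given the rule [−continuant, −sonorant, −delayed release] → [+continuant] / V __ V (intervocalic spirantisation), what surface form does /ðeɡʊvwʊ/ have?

Only /ɡ/ occurs between two vowels (/e/ __ /ʊ/) and matches the structural description. It is a voiced velar stop, so [−continuant, −sonorant, −delayed release] holds; changing it to [+continuant] with all other features held fixed yields /ɣ/ (voiced velar fricative). No other segment meets both the structural description and the environment, so the output is [ðeɣʊvwʊ].

[ðeɣʊvwʊ]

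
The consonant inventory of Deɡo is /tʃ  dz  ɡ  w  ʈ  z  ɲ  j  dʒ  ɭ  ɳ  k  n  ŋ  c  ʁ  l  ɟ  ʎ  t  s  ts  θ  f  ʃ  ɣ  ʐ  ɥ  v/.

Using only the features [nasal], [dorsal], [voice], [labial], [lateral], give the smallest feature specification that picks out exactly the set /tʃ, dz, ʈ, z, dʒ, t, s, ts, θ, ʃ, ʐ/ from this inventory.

Every target segment is [−nasal], [−lateral], [−labial], [−dorsal]; each remaining inventory member fails at least one of these. Each conjunct is needed — [−lateral, −labial, −dorsal] alone would also admit /ɳ, n/; [−nasal, −labial, −dorsal] alone would also admit /ɭ, l/; [−nasal, −lateral, −dorsal] alone would also admit /f, v/; [−nasal, −lateral, −labial] alone would also admit /ɡ, j, k, c, …/ — and no other combination of three listed features has exactly this extension, so four is the minimum.

[−nasal, −lateral, −labial, −dorsal]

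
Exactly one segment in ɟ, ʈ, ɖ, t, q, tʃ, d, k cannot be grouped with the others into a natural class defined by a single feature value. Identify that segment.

The remaining segments after removing /tʃ/ share [−delayed release]; /tʃ/ (voiceless postalveolar affricate) is [+delayed release]. For every other candidate removal, the leftover set fails to share any single feature value that the removed segment lacks.

tʃ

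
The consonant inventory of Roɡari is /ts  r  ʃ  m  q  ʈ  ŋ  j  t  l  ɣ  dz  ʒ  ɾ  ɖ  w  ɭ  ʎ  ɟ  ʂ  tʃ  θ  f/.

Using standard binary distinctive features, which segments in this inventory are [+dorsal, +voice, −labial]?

Checking each segment against [+dorsal], [+voice], [−labial]: /ŋ/ (velar nasal), /j/ (palatal glide), /ɣ/ (voiced velar fricative), /ʎ/ (palatal lateral approximant), /ɟ/ (voiced palatal stop) satisfy every feature; every other segment in the inventory fails at least one.

ŋ, j, ɣ, ʎ, ɟ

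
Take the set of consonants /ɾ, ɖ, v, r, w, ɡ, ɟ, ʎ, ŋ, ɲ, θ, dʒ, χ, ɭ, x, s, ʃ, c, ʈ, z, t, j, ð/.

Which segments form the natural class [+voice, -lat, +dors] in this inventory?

Among the inventory, the [+voice] segments are /ɾ, ɖ, v, r, w, ɡ, ɟ, ʎ, ŋ, ɲ, dʒ, ɭ, z, j, ð/.
Then [-lateral] gives /ɾ, ɖ, v, r, w, ɡ, ɟ, ŋ, ɲ, dʒ, z, j, ð/.
Of those, [+dorsal] leaves /w, ɡ, ɟ, ŋ, ɲ, j/.

w, ɡ, ɟ, ŋ, ɲ, j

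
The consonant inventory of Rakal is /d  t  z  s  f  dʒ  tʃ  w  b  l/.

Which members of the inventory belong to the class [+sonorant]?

w, l

The [+sonorant] segments here are /w, l/; the remaining /d, t, z, s, f, dʒ, tʃ, b/ are [−sonorant].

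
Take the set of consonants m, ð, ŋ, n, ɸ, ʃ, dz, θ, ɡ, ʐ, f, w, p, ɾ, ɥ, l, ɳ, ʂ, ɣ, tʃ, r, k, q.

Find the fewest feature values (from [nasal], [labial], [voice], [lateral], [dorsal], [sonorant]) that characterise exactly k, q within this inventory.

The class [−voice], [+dorsal] has exactly /k, q/ as its extension in this inventory. No smaller conjunction from the listed features achieves this: [+dorsal] alone would also admit /ŋ, ɡ, w, ɥ, …/; [−voice] alone would also admit /ɸ, ʃ, θ, f, …/; and checking the remaining single features turns up none with this extension.

[−voice, +dorsal]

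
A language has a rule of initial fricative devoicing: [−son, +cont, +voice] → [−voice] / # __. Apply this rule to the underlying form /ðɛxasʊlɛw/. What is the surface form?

/ð/ satisfies [−son, +cont, +voice] and sits in # __. The [−voice] counterpart of the voiced dental fricative is /θ/. Other segments in /ðɛxasʊlɛw/ either fail the structural description or are not in the environment, so the surface form is [θɛxasʊlɛw].

[θɛxasʊlɛw]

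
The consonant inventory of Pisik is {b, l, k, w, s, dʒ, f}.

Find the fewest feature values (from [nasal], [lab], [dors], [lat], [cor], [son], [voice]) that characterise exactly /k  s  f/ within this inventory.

[−voice]

The target set is precisely the extension of [−voice] in this inventory.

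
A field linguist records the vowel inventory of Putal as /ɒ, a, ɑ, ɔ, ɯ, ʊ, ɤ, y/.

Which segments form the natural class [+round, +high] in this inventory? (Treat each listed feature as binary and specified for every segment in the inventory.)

ʊ, y

Checking each segment against [+round], [+high]: /ʊ/ (high back rounded lax vowel), /y/ (high front rounded tense vowel) satisfy every feature; every other segment in the inventory fails at least one.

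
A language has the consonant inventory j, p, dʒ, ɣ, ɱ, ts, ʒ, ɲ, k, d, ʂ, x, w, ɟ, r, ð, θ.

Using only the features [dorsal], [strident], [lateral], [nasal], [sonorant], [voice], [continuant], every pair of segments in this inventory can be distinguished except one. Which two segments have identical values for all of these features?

On the given features, /w/ and /j/ have an identical profile: [+dorsal], [-strident], [-lateral], [-nasal], [+sonorant], [+voice], [+continuant]. No other two segments in the inventory coincide on all 7 features. (They do differ in [labial], [round] and [back], which are not among the given features.)

w, j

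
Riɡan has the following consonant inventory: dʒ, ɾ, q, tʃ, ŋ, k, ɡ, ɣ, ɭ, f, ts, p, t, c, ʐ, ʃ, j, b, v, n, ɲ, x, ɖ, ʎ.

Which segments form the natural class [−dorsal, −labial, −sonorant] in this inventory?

Eliminate segments failing any feature: /ɾ, ɭ, n/ are [+sonorant]; /q, ŋ, k, ɡ, ɣ, c, j, ɲ, x, ʎ/ are [+dorsal]; /f, p, b, v/ are [+labial]. The remaining /dʒ, tʃ, ts, t, ʐ, ʃ, ɖ/ satisfy [−dorsal], [−labial], [−sonorant].

dʒ, tʃ, ts, t, ʐ, ʃ, ɖ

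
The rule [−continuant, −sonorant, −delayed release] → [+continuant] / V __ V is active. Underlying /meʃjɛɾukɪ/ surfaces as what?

[meʃjɛɾuxɪ]

/k/ satisfies [−continuant, −sonorant, −delayed release] and sits in V __ V. The [+continuant] counterpart of the voiceless velar stop is /x/. Other segments in /meʃjɛɾukɪ/ either fail the structural description or are not in the environment, so the surface form is [meʃjɛɾuxɪ].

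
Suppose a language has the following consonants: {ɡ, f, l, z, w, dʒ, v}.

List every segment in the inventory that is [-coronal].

ɡ, f, w, v

The feature [coronal] marks segments articulated with the tongue front (tip or blade). In this inventory /ɡ, f, w, v/ lack that property, so they are [-coronal]; /l, z, dʒ/ are [+coronal].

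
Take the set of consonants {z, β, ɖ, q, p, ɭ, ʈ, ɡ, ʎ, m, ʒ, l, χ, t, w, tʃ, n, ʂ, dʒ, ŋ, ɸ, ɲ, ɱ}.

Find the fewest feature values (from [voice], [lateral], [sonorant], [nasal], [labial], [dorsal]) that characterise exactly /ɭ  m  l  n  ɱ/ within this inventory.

The class [+sonorant], [-dorsal] has exactly /ɭ, m, l, n, ɱ/ as its extension in this inventory. No smaller conjunction from the listed features achieves this: [-dorsal] alone would also admit /z, β, ɖ, p, …/; [+sonorant] alone would also admit /ʎ, w, ŋ, ɲ/; and checking the remaining single features turns up none with this extension.

[+sonorant, -dorsal]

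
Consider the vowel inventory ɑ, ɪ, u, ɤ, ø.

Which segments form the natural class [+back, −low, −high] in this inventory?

Eliminate segments failing any feature: /ɑ/ is [+low]; /ɪ, ø/ are [−back]; /u/ is [+high]. The remaining /ɤ/ satisfy [+back], [−low], [−high].

ɤ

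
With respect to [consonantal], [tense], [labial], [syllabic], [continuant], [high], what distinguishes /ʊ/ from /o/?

[high], [tense]

/ʊ/ (high back rounded lax vowel) and /o/ (mid back rounded tense vowel) agree on [−consonantal], [+labial], [+syllabic], [+continuant]. They differ on [high] (/ʊ/ [+], /o/ [−]), [tense] (/ʊ/ [−], /o/ [+]).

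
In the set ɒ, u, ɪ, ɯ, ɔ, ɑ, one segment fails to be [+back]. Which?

ɪ

/u, ɯ, ɔ, ɑ, ɒ/ are all [+back]; /ɪ/ (high front unrounded lax vowel) is [−back].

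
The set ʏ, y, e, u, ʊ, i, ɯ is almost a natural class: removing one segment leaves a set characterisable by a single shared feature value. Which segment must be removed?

e

The remaining segments after removing /e/ share [+high]; /e/ (mid front unrounded tense vowel) is [−high]. For every other candidate removal, the leftover set fails to share any single feature value that the removed segment lacks.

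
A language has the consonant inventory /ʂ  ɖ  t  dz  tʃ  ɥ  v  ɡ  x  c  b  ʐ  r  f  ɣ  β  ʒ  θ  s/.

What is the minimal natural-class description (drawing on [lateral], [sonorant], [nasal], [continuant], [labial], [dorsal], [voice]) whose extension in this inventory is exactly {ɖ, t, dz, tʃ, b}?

[-continuant, -dorsal]

The class [-continuant], [-dorsal] has exactly /ɖ, t, dz, tʃ, b/ as its extension in this inventory. No smaller conjunction from the listed features achieves this: [-dorsal] alone would also admit /ʂ, v, ʐ, r, …/; [-continuant] alone would also admit /ɡ, c/; and checking the remaining single features turns up none with this extension.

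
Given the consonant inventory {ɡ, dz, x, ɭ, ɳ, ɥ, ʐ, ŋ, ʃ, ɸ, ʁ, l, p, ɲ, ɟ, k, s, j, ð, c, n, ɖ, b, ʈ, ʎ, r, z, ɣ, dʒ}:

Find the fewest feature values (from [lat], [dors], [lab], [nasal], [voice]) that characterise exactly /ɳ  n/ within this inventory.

[+nasal, −dors]

/ɳ, n/ are all [+nasal], [−dorsal], and no other segment in the inventory matches both values. Dropping any one of them over-generates: [−dorsal] alone would also admit /dz, ɭ, ʐ, ʃ, …/; [+nasal] alone would also admit /ŋ, ɲ/. No other single listed feature picks out exactly this set either, so fewer than two features will not do.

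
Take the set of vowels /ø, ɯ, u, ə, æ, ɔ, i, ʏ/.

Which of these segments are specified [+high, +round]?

u, ʏ

Checking each segment against [+high], [+round]: /u/ (high back rounded tense vowel), /ʏ/ (high front rounded lax vowel) satisfy every feature; every other segment in the inventory fails at least one.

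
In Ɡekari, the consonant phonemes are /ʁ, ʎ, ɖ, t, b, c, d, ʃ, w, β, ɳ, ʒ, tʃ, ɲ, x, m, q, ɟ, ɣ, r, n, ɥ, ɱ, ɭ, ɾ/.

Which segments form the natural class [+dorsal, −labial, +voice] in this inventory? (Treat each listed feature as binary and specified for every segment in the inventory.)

ʁ, ʎ, ɲ, ɟ, ɣ

Checking each segment against [+dorsal], [−labial], [+voice]: /ʁ/ (voiced uvular fricative), /ʎ/ (palatal lateral approximant), /ɲ/ (palatal nasal), /ɟ/ (voiced palatal stop), /ɣ/ (voiced velar fricative) satisfy every feature; every other segment in the inventory fails at least one.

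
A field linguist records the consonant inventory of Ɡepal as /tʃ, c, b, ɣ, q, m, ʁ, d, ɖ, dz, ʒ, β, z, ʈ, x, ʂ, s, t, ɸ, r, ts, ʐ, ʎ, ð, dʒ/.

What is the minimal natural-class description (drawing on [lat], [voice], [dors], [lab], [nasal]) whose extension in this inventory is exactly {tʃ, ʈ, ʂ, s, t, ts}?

[-voice, -lab, -dors]

The class [-voice], [-labial], [-dorsal] has exactly /tʃ, ʈ, ʂ, s, t, ts/ as its extension in this inventory. No smaller conjunction from the listed features achieves this: [-labial, -dorsal] alone would also admit /d, ɖ, dz, ʒ, …/; [-voice, -dorsal] alone would also admit /ɸ/; [-voice, -labial] alone would also admit /c, q, x/; and checking the remaining two-feature bundles turns up none with this extension.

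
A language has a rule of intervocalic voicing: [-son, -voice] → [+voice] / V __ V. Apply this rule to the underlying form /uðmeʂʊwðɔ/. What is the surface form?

[uðmeʐʊwðɔ]

The only segment in the rule's environment that also matches [-son, -voice] is /ʂ/. Applying [+voice] turns the voiceless retroflex fricative into /ʐ/ (voiced retroflex fricative), giving [uðmeʐʊwðɔ].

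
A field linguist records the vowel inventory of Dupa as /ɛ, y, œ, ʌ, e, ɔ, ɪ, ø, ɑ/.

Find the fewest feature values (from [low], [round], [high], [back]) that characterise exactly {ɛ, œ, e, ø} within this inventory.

[-high, -back]

Every target segment is [-high], [-back]; each remaining inventory member fails at least one of these. Each conjunct is needed — [-back] alone would also admit /y, ɪ/; [-high] alone would also admit /ʌ, ɔ, ɑ/ — and no other single listed feature has exactly this extension, so two is the minimum.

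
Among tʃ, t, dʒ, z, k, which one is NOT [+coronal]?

Every segment except /k/ is [+coronal]. /k/ (voiceless velar stop) is [-coronal], so it is the exception.

k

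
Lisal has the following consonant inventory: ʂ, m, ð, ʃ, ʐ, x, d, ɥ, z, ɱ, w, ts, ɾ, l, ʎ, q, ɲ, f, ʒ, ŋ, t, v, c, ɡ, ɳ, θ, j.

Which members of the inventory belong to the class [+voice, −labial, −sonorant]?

ð, ʐ, d, z, ʒ, ɡ

Eliminate segments failing any feature: /ʂ, ʃ, x, ts, q, f, t, c, θ/ are [−voice]; /m, ɥ, ɱ, w, v/ are [+labial]; /ɾ, l, ʎ, ɲ, ŋ, ɳ, j/ are [+sonorant]. The remaining /ð, ʐ, d, z, ʒ, ɡ/ satisfy [+voice], [−labial], [−sonorant].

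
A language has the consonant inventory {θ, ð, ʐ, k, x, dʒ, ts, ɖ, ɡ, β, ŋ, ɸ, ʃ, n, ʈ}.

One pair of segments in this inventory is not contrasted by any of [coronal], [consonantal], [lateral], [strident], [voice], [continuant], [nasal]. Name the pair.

On the given features, /ɸ/ and /x/ have an identical profile: [−coronal], [+consonantal], [−lateral], [−strident], [−voice], [+continuant], [−nasal]. No other two segments in the inventory coincide on all 7 features. (They do differ in [labial] and [dorsal], which are not among the given features.)

ɸ, x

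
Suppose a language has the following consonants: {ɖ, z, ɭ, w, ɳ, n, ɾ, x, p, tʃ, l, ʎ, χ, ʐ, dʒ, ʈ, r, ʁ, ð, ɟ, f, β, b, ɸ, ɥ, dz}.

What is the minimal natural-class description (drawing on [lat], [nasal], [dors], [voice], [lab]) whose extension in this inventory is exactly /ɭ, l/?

The class [+lateral], [−dorsal] has exactly /ɭ, l/ as its extension in this inventory. No smaller conjunction from the listed features achieves this: [−dorsal] alone would also admit /ɖ, z, ɳ, n, …/; [+lateral] alone would also admit /ʎ/; and checking the remaining single features turns up none with this extension.

[+lat, −dors]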